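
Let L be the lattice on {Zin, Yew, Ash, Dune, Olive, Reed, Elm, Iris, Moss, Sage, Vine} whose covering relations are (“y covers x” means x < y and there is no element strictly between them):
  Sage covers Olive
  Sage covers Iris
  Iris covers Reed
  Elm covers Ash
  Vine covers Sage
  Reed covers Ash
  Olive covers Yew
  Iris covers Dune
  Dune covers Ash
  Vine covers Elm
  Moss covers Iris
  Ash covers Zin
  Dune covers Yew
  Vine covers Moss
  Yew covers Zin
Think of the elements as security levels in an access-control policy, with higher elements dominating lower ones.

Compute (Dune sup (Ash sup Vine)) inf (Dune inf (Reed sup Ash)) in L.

Ash

Ash ∨ Vine = Vine
Dune ∨ Vine = Vine
Reed ∨ Ash = Reed
Dune ∧ Reed = Ash
Vine ∧ Ash = Ash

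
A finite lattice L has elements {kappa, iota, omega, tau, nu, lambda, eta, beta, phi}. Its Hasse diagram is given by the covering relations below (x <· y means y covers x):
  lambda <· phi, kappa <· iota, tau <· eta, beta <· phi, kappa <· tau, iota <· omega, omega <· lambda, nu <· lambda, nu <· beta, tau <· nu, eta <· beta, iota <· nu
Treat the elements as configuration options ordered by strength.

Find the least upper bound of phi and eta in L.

phi

Common upper bounds of {phi, eta}: phi.
The least among these is phi.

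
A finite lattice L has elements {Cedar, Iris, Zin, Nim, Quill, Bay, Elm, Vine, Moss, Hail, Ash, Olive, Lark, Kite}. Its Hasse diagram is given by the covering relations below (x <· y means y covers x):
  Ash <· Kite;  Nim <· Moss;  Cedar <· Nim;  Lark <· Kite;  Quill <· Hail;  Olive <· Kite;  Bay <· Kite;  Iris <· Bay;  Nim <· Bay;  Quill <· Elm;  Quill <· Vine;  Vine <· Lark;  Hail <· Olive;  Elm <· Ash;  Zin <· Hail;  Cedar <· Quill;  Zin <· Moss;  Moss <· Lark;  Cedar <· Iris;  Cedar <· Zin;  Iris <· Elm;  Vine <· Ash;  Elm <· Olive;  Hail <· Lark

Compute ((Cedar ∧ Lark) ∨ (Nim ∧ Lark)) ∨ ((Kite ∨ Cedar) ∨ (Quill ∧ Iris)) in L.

Cedar ∧ Lark = Cedar
Nim ∧ Lark = Nim
Cedar ∨ Nim = Nim
Kite ∨ Cedar = Kite
Quill ∧ Iris = Cedar
Kite ∨ Cedar = Kite
Nim ∨ Kite = Kite

Kite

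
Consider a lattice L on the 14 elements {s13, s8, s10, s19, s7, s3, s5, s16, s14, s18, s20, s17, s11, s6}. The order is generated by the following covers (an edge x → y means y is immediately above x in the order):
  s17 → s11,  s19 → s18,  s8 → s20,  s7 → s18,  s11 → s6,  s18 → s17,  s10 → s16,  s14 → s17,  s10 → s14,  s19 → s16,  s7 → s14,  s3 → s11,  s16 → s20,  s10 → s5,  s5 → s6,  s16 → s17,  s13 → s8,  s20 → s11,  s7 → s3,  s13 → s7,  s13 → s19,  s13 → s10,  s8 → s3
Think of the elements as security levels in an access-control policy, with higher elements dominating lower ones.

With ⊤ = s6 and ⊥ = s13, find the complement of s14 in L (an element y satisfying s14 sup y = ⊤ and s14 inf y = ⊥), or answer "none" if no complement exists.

For every candidate y, either s14 ∨ y ≠ s6 or s14 ∧ y ≠ s13; no complement exists.

none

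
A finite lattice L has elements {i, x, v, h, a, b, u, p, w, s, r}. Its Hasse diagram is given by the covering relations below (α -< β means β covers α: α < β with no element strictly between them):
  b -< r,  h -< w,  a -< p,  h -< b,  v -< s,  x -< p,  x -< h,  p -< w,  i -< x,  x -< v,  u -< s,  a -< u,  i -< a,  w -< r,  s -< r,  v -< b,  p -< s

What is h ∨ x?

h

Common upper bounds of {h, x}: b, h, r, w.
The least among these is h.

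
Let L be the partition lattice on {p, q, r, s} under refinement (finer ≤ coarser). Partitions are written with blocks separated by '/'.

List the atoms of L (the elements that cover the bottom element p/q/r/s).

The atoms are exactly the elements that cover p/q/r/s: p/q/rs, p/qr/s, p/qs/r, pq/r/s, pr/q/s, ps/q/r.

p/q/rs, p/qr/s, p/qs/r, pq/r/s, pr/q/s, ps/q/r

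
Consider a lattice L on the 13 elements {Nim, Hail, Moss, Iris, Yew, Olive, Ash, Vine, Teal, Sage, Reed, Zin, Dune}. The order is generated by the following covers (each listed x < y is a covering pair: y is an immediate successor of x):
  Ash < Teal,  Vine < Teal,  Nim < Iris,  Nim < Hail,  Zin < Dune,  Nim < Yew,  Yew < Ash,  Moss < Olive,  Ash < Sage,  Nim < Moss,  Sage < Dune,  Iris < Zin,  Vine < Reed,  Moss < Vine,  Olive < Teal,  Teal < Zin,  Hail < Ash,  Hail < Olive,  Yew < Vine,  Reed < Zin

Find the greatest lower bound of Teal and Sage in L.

Common lower bounds of {Teal, Sage}: Ash, Hail, Nim, Yew.
The greatest among these is Ash.

Ash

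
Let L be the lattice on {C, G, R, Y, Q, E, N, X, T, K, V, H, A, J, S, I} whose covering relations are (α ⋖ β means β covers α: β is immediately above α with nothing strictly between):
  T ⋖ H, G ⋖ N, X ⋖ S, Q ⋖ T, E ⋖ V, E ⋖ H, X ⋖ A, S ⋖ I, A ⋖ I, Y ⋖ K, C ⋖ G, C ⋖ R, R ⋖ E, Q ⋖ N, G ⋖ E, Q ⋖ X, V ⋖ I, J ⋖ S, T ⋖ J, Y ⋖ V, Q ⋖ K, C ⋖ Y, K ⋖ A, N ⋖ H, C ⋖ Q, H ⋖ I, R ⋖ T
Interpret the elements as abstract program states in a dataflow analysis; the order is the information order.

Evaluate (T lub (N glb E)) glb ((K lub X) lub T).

H

N ∧ E = G
T ∨ G = H
K ∨ X = A
A ∨ T = I
H ∧ I = H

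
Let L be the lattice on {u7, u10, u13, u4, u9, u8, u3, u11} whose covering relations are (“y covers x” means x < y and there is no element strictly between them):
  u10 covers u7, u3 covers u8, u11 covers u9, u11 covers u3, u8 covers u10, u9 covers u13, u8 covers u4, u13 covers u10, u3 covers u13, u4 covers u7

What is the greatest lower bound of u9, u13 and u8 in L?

u10

Common lower bounds of {u9, u13, u8}: u10, u7.
The greatest among these is u10.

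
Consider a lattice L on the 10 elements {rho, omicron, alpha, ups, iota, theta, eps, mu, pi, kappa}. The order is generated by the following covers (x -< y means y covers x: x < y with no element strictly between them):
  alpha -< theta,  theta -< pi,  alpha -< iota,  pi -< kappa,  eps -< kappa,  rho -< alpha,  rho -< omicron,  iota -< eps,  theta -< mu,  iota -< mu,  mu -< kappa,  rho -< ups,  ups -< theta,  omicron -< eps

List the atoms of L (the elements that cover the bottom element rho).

The atoms are exactly the elements that cover rho: alpha, omicron, ups.

alpha, omicron, ups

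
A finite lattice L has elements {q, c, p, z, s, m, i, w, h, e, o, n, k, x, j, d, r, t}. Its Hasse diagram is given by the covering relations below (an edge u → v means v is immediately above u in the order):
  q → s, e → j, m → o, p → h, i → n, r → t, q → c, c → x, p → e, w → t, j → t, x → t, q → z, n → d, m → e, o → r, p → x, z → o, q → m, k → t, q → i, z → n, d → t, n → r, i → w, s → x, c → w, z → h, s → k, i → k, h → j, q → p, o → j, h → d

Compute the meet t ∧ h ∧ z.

Common lower bounds of {t, h, z}: q, z.
The greatest among these is z.

z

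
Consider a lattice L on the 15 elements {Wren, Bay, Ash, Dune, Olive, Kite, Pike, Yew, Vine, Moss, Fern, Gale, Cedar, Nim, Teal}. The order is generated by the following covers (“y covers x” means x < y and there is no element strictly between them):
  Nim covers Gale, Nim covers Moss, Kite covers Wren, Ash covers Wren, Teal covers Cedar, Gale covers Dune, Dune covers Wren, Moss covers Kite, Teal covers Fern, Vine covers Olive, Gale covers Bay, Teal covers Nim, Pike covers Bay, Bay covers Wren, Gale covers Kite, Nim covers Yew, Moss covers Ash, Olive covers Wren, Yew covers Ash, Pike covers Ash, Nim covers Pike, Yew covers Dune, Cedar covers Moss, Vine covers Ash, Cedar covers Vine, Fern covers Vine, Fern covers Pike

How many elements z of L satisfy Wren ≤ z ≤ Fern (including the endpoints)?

The interval [Wren, Fern] = {Ash, Bay, Fern, Olive, Pike, Vine, Wren}, which has 7 elements.

7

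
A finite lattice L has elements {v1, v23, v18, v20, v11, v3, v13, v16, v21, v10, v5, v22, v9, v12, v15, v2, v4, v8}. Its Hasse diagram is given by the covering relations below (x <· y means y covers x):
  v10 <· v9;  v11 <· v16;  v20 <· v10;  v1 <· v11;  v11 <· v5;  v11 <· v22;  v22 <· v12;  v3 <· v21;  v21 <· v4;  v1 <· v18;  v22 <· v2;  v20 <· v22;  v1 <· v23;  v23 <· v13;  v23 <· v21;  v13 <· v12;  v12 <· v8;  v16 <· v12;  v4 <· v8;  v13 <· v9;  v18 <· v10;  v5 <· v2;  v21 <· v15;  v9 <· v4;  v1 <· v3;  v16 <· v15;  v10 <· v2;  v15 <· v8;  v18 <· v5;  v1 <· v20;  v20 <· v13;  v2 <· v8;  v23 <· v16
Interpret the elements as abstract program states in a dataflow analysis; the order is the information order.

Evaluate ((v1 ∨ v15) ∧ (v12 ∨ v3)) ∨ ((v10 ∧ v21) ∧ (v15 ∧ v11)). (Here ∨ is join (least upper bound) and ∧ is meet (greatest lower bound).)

v1 ∨ v15 = v15
v12 ∨ v3 = v8
v15 ∧ v8 = v15
v10 ∧ v21 = v1
v15 ∧ v11 = v11
v1 ∧ v11 = v1
v15 ∨ v1 = v15

v15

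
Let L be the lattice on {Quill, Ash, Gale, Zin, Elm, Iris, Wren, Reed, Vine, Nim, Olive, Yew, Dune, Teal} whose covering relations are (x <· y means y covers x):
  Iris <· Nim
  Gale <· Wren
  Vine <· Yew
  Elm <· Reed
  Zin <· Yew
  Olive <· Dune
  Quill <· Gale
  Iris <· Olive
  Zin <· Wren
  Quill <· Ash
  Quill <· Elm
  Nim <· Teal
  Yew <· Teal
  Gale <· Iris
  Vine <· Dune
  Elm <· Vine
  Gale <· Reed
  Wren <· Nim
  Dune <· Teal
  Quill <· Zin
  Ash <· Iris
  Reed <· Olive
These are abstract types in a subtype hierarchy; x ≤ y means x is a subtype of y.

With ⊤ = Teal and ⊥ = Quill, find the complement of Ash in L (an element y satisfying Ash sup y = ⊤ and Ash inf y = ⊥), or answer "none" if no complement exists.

Need y with Ash ∨ y = Teal and Ash ∧ y = Quill.
Checking each element gives: Yew.

Yew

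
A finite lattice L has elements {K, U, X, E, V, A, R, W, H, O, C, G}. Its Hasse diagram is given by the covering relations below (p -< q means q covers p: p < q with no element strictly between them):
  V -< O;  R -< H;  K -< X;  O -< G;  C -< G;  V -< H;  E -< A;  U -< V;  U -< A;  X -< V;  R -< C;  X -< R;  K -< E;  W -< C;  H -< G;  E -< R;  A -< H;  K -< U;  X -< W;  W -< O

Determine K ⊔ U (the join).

Common upper bounds of {K, U}: A, G, H, O, U, V.
The least among these is U.

U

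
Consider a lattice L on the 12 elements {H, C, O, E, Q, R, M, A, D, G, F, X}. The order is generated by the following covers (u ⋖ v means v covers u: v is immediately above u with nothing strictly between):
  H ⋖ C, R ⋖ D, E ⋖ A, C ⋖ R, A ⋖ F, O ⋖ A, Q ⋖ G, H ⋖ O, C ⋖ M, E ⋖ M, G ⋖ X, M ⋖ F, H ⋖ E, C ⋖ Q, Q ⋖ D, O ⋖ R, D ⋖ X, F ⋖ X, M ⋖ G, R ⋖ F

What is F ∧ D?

R

Common lower bounds of {F, D}: C, H, O, R.
The greatest among these is R.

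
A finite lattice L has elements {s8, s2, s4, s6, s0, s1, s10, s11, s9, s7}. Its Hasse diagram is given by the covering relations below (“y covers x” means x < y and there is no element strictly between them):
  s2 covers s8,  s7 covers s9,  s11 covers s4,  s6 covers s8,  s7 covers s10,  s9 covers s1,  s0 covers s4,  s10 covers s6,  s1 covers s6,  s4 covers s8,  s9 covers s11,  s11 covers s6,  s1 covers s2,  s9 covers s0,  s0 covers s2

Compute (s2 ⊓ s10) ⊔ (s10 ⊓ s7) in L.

s10

s2 ∧ s10 = s8
s10 ∧ s7 = s10
s8 ∨ s10 = s10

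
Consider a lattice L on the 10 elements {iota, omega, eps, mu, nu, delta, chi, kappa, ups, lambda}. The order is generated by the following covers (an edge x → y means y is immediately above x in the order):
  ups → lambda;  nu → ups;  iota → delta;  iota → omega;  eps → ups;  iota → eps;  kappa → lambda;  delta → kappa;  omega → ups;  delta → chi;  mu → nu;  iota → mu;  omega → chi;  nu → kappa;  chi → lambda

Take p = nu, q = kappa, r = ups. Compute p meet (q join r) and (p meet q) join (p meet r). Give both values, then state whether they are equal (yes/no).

nu; nu; yes

q join r = lambda, so p meet (q join r) = nu meet lambda = nu.
p meet q = nu and p meet r = nu, so (p meet q) join (p meet r) = nu join nu = nu.
Equal: yes.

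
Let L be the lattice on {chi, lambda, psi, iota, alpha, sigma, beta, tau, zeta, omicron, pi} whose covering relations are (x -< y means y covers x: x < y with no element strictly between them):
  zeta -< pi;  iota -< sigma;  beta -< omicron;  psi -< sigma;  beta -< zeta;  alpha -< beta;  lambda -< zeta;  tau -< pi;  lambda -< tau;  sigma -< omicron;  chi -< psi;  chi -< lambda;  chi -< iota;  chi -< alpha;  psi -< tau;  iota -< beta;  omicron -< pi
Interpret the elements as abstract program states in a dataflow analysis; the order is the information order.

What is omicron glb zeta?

Common lower bounds of {omicron, zeta}: alpha, beta, chi, iota.
The greatest among these is beta.

beta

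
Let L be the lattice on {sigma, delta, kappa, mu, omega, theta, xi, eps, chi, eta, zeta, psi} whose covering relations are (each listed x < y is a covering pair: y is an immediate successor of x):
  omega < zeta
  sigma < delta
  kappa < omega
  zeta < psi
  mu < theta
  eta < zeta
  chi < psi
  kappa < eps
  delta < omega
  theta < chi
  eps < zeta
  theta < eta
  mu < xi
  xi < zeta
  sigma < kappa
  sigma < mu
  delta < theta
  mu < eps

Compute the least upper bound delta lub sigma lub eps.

Common upper bounds of {delta, sigma, eps}: psi, zeta.
The least among these is zeta.

zeta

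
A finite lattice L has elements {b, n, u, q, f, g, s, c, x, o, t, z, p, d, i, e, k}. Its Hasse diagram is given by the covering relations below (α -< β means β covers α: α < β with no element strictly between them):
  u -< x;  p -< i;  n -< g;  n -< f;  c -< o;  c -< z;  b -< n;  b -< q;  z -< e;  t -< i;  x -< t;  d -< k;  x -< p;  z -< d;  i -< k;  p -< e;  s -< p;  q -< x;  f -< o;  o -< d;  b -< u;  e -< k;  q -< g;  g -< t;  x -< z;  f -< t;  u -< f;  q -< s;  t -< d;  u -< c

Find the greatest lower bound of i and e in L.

Common lower bounds of {i, e}: b, p, q, s, u, x.
The greatest among these is p.

p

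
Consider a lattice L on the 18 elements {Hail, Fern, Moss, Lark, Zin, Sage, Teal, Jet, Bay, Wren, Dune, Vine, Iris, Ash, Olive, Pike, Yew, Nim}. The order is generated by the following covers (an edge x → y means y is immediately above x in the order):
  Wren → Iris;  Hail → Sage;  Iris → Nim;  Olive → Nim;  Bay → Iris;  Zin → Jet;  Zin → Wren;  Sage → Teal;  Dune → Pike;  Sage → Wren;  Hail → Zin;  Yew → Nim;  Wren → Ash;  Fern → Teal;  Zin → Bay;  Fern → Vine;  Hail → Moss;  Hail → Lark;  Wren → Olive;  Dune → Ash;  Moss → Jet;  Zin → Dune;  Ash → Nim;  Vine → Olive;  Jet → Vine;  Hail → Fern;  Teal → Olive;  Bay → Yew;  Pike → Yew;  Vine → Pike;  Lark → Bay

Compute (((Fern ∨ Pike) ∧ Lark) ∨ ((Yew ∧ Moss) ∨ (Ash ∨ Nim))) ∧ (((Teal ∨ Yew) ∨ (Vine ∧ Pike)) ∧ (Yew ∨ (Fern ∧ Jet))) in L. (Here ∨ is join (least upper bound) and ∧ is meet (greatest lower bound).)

Fern ∨ Pike = Pike
Pike ∧ Lark = Hail
Yew ∧ Moss = Moss
Ash ∨ Nim = Nim
Moss ∨ Nim = Nim
Hail ∨ Nim = Nim
Teal ∨ Yew = Nim
Vine ∧ Pike = Vine
Nim ∨ Vine = Nim
Fern ∧ Jet = Hail
Yew ∨ Hail = Yew
Nim ∧ Yew = Yew
Nim ∧ Yew = Yew

Yew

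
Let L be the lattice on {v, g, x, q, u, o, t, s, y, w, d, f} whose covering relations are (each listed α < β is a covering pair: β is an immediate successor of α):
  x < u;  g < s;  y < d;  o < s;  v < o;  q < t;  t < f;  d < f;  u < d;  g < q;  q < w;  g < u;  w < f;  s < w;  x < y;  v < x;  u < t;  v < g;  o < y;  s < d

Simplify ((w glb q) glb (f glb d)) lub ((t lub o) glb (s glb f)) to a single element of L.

w ∧ q = q
f ∧ d = d
q ∧ d = g
t ∨ o = f
s ∧ f = s
f ∧ s = s
g ∨ s = s

s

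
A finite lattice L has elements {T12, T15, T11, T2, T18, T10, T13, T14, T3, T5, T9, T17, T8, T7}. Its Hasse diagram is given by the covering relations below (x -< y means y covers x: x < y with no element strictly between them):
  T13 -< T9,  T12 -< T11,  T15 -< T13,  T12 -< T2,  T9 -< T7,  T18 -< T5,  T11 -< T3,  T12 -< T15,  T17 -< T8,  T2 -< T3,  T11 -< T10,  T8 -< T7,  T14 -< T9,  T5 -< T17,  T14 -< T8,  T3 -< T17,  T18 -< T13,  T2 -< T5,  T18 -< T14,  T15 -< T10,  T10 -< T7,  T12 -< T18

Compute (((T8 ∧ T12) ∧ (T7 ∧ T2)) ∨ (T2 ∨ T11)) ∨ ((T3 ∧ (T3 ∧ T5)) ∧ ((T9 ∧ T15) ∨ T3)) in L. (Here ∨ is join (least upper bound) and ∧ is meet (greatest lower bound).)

T8 ∧ T12 = T12
T7 ∧ T2 = T2
T12 ∧ T2 = T12
T2 ∨ T11 = T3
T12 ∨ T3 = T3
T3 ∧ T5 = T2
T3 ∧ T2 = T2
T9 ∧ T15 = T15
T15 ∨ T3 = T7
T2 ∧ T7 = T2
T3 ∨ T2 = T3

T3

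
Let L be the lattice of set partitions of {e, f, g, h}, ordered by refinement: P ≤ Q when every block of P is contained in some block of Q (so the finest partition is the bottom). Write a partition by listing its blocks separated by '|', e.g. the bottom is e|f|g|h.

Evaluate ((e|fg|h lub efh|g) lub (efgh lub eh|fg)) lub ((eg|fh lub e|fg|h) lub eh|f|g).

e|fg|h ∨ efh|g = efgh
efgh ∨ eh|fg = efgh
efgh ∨ efgh = efgh
eg|fh ∨ e|fg|h = efgh
efgh ∨ eh|f|g = efgh
efgh ∨ efgh = efgh

efgh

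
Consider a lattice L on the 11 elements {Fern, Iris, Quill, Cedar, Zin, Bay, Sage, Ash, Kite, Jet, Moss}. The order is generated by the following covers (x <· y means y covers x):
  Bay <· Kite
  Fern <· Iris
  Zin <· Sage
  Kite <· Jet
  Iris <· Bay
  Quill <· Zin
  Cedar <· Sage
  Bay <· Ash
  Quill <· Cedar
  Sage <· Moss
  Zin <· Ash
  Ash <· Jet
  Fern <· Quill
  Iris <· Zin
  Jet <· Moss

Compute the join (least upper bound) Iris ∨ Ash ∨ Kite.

Common upper bounds of {Iris, Ash, Kite}: Jet, Moss.
The least among these is Jet.

Jet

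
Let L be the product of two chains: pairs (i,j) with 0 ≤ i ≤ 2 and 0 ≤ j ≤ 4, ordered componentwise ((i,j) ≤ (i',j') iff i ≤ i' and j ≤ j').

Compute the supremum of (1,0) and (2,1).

(2,1)

In a product of chains, the join is componentwise max, giving (2,1).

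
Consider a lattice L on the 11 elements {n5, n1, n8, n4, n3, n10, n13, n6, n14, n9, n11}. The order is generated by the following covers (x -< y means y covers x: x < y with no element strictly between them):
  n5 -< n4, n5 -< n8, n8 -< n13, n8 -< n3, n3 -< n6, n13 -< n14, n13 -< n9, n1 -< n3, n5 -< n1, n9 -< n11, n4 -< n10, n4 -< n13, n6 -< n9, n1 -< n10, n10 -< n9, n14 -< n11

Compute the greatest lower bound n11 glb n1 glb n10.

n1

Common lower bounds of {n11, n1, n10}: n1, n5.
The greatest among these is n1.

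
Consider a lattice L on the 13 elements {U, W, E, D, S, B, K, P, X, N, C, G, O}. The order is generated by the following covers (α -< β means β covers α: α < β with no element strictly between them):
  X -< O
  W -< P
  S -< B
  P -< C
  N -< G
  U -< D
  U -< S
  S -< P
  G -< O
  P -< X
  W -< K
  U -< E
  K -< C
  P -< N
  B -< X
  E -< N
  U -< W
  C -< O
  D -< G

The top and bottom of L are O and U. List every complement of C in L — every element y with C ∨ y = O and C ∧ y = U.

D, E

Need y with C ∨ y = O and C ∧ y = U.
Checking each element gives: D, E.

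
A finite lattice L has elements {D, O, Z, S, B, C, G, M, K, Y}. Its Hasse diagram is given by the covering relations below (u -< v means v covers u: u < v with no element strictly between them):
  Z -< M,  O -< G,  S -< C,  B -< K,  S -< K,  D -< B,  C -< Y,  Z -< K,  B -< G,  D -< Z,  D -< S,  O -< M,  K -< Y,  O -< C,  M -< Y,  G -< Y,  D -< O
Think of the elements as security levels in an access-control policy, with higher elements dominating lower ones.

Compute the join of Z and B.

Common upper bounds of {Z, B}: K, Y.
The least among these is K.

K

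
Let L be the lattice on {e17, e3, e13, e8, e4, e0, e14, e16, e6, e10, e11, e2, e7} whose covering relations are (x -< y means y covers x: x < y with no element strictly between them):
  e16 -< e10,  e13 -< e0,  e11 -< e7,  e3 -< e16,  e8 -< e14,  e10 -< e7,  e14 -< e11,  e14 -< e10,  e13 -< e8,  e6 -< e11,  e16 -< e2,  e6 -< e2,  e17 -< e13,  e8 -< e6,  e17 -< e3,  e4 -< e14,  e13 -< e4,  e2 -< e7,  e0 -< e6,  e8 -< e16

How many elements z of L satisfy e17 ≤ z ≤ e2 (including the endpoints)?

8

The interval [e17, e2] = {e0, e13, e16, e17, e2, e3, e6, e8}, which has 8 elements.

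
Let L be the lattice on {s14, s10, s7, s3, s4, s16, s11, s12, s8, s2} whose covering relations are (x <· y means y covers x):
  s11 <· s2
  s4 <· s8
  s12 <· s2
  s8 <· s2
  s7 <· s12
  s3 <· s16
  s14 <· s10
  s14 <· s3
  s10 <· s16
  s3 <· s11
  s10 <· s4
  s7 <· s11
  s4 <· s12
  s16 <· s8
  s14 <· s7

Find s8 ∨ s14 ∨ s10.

Common upper bounds of {s8, s14, s10}: s2, s8.
The least among these is s8.

s8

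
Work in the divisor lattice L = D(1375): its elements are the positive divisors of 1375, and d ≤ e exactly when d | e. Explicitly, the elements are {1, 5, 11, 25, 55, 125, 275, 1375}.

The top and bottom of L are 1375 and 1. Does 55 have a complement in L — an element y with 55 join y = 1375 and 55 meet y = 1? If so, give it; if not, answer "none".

For every candidate y, either 55 ∨ y ≠ 1375 or 55 ∧ y ≠ 1; no complement exists.

none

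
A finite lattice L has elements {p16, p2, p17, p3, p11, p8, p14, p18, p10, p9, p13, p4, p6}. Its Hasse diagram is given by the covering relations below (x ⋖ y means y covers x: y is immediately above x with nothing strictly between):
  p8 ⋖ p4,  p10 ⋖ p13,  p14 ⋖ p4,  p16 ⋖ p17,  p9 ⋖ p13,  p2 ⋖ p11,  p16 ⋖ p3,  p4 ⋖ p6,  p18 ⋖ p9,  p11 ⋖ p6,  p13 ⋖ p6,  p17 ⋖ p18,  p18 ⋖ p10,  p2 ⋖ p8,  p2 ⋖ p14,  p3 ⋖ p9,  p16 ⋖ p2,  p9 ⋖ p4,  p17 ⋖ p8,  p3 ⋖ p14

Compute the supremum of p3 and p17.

p9

Common upper bounds of {p3, p17}: p13, p4, p6, p9.
The least among these is p9.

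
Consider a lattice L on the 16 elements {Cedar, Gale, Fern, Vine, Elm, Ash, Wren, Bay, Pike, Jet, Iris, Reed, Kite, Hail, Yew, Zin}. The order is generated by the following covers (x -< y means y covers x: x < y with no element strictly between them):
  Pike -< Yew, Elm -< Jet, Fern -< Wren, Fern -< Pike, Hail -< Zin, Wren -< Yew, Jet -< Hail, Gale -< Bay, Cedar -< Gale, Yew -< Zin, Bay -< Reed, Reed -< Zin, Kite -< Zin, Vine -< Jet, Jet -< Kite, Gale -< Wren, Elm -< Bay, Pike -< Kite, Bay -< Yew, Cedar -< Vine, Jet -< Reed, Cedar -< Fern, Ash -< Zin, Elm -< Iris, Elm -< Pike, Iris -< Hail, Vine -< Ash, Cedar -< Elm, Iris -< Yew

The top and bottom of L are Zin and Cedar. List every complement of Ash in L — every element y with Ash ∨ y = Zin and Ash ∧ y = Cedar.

Need y with Ash ∨ y = Zin and Ash ∧ y = Cedar.
Checking each element gives: Bay, Elm, Fern, Gale, Iris, Pike, Wren, Yew.

Bay, Elm, Fern, Gale, Iris, Pike, Wren, Yew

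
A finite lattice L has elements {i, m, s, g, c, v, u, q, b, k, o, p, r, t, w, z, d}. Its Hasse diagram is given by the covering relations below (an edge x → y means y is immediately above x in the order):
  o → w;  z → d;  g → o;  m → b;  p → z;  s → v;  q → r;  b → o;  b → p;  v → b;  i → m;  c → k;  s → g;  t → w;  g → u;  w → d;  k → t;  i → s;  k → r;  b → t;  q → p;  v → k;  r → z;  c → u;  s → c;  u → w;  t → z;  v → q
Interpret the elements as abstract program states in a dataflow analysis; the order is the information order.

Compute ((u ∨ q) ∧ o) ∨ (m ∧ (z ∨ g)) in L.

o

u ∨ q = d
d ∧ o = o
z ∨ g = d
m ∧ d = m
o ∨ m = o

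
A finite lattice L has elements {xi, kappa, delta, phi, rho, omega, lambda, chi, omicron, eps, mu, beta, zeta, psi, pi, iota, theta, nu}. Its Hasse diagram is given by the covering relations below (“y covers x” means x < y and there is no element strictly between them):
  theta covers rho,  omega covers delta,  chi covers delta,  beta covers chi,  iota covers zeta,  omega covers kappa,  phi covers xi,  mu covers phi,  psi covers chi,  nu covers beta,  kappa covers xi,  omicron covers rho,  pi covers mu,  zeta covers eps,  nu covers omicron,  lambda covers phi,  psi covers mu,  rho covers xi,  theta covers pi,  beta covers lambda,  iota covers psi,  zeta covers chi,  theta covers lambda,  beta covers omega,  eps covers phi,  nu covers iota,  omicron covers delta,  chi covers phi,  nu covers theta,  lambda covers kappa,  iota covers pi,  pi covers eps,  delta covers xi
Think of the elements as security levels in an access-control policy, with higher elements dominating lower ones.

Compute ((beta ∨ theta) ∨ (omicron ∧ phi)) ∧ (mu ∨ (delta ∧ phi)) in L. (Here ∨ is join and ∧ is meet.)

mu

beta ∨ theta = nu
omicron ∧ phi = xi
nu ∨ xi = nu
delta ∧ phi = xi
mu ∨ xi = mu
nu ∧ mu = mu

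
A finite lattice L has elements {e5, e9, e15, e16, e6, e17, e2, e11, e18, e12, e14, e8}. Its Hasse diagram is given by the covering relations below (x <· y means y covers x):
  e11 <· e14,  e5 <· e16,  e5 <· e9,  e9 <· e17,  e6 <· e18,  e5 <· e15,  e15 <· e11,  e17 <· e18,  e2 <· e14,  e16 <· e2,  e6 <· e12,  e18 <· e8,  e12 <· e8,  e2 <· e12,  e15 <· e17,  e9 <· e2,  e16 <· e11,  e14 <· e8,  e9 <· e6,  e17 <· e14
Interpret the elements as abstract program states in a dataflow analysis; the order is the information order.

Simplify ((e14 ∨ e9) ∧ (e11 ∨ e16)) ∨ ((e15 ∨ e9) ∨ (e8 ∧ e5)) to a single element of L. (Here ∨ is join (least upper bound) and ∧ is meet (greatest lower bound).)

e14 ∨ e9 = e14
e11 ∨ e16 = e11
e14 ∧ e11 = e11
e15 ∨ e9 = e17
e8 ∧ e5 = e5
e17 ∨ e5 = e17
e11 ∨ e17 = e14

e14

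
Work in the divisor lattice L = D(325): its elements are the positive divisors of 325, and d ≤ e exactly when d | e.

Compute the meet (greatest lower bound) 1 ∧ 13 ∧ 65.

1

In the divisibility order, the meet is the greatest common divisor: gcd(1, 13, 65) = 1.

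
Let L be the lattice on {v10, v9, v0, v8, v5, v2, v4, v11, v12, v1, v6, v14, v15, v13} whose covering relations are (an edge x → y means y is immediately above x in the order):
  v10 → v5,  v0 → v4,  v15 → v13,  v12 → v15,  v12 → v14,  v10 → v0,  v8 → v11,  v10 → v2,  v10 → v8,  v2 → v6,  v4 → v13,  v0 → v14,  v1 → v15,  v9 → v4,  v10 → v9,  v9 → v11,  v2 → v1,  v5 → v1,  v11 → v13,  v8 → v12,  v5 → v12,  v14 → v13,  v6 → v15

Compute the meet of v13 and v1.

Common lower bounds of {v13, v1}: v1, v10, v2, v5.
The greatest among these is v1.

v1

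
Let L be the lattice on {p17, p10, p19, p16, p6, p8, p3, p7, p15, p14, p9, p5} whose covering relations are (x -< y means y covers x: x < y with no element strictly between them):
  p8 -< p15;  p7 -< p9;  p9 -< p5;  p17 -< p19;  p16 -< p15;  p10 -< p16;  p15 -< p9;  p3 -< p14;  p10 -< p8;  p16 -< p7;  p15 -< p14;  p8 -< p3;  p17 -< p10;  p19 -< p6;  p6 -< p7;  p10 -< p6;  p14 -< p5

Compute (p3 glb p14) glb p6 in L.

p3 ∧ p14 = p3
p3 ∧ p6 = p10

p10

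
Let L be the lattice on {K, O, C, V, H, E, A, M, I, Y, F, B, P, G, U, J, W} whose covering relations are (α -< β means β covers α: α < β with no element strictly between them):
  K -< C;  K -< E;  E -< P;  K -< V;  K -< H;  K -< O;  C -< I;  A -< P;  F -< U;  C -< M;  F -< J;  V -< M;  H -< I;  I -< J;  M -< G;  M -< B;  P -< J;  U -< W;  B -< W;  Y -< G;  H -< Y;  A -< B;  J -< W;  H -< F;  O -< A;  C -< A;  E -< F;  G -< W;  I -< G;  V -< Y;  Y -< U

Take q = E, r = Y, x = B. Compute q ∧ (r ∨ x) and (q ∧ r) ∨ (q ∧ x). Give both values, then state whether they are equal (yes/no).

E; K; no

r ∨ x = W, so q ∧ (r ∨ x) = E ∧ W = E.
q ∧ r = K and q ∧ x = K, so (q ∧ r) ∨ (q ∧ x) = K ∨ K = K.
Equal: no.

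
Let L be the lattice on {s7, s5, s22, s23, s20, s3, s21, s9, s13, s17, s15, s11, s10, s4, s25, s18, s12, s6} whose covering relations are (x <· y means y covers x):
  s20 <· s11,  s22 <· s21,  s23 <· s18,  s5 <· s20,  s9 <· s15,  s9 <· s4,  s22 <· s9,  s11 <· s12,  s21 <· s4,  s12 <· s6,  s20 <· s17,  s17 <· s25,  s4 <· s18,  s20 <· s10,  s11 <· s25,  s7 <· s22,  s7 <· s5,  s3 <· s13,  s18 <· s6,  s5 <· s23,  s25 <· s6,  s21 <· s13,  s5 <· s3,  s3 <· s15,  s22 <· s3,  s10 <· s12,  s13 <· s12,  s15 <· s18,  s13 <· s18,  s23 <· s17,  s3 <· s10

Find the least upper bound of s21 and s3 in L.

Common upper bounds of {s21, s3}: s12, s13, s18, s6.
The least among these is s13.

s13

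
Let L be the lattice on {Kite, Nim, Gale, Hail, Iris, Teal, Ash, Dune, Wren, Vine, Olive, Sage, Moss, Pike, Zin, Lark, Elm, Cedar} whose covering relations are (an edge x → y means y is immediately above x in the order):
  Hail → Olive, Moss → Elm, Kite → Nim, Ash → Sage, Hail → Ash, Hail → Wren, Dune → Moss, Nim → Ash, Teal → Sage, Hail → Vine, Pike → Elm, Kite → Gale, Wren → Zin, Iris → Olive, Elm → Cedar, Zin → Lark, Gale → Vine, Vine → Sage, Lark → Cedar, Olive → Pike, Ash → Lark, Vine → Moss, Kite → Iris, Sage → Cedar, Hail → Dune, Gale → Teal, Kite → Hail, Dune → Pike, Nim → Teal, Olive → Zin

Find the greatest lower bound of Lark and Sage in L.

Common lower bounds of {Lark, Sage}: Ash, Hail, Kite, Nim.
The greatest among these is Ash.

Ash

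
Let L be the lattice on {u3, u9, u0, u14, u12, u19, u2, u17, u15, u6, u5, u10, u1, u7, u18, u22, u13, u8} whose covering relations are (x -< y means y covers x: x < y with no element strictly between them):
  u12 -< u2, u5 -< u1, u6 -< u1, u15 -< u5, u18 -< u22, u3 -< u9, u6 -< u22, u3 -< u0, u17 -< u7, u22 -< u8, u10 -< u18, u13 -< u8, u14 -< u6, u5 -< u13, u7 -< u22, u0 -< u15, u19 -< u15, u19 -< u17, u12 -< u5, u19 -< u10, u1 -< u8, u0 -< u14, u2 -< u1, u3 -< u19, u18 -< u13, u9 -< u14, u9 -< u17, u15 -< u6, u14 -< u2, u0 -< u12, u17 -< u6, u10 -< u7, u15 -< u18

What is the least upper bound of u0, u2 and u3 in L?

u2

Common upper bounds of {u0, u2, u3}: u1, u2, u8.
The least among these is u2.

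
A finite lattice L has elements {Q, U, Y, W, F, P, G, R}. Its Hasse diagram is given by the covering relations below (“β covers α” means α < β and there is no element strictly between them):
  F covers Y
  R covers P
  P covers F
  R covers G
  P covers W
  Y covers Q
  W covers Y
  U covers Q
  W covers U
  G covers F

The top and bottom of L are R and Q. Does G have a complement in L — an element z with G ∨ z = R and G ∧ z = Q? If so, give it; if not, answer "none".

U

Need z with G ∨ z = R and G ∧ z = Q.
Checking each element gives: U.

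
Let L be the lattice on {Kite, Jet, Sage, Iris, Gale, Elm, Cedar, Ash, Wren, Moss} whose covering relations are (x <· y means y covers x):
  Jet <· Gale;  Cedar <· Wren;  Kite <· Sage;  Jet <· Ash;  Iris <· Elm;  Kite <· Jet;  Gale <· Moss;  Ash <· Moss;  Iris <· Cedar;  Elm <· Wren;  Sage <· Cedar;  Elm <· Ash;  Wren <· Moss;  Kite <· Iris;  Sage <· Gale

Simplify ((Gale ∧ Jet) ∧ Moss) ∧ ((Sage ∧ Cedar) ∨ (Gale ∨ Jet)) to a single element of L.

Gale ∧ Jet = Jet
Jet ∧ Moss = Jet
Sage ∧ Cedar = Sage
Gale ∨ Jet = Gale
Sage ∨ Gale = Gale
Jet ∧ Gale = Jet

Jet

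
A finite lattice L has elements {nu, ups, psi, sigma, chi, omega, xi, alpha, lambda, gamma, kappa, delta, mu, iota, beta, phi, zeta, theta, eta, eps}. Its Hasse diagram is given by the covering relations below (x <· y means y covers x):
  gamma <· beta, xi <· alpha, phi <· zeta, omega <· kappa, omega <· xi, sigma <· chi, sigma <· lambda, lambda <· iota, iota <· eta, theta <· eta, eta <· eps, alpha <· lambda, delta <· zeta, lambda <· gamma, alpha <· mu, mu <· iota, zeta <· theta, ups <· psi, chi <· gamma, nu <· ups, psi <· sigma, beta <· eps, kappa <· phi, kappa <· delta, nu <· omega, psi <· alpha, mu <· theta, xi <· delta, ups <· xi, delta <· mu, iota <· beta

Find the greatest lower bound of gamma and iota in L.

Common lower bounds of {gamma, iota}: alpha, lambda, nu, omega, psi, sigma, ups, xi.
The greatest among these is lambda.

lambda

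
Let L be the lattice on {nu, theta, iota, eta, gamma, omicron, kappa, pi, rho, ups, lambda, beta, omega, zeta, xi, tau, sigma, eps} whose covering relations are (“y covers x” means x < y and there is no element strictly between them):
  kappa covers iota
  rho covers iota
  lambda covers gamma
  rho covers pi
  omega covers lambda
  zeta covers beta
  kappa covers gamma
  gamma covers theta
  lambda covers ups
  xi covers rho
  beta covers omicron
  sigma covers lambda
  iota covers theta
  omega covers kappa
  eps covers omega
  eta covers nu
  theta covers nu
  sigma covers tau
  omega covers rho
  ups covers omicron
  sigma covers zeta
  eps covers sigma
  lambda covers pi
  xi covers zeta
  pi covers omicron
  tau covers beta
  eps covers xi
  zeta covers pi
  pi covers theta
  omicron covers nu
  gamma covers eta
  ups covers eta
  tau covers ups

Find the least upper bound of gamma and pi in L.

lambda

Common upper bounds of {gamma, pi}: eps, lambda, omega, sigma.
The least among these is lambda.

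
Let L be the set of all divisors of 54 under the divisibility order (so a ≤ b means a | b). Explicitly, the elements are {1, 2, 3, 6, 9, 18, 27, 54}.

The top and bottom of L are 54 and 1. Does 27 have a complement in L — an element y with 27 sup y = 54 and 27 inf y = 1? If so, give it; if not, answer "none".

2

Need y with 27 ∨ y = 54 and 27 ∧ y = 1.
Checking each element gives: 2.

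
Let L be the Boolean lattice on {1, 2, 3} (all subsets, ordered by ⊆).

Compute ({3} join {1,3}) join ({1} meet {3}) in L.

{1,3}

{3} ∨ {1,3} = {1,3}
{1} ∧ {3} = ∅
{1,3} ∨ ∅ = {1,3}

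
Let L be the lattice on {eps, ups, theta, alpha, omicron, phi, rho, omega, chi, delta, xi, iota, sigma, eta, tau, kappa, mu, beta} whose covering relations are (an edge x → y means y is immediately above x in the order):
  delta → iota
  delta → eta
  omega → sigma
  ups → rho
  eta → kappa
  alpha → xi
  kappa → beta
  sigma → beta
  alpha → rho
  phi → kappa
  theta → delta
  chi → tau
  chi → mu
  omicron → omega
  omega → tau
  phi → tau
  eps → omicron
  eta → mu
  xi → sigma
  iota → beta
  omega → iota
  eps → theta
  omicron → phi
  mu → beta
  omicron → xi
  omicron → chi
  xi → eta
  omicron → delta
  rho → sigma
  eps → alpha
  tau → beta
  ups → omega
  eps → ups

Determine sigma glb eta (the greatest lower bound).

xi

Common lower bounds of {sigma, eta}: alpha, eps, omicron, xi.
The greatest among these is xi.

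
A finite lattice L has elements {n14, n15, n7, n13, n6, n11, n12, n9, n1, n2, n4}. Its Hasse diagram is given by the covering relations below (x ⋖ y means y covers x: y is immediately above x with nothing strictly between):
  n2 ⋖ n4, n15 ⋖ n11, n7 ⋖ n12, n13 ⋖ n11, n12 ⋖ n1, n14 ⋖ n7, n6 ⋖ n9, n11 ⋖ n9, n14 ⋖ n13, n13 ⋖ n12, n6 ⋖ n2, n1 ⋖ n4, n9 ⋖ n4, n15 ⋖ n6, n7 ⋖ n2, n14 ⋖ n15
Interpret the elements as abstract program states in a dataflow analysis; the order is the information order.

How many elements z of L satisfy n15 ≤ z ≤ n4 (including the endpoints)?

6

The interval [n15, n4] = {n11, n15, n2, n4, n6, n9}, which has 6 elements.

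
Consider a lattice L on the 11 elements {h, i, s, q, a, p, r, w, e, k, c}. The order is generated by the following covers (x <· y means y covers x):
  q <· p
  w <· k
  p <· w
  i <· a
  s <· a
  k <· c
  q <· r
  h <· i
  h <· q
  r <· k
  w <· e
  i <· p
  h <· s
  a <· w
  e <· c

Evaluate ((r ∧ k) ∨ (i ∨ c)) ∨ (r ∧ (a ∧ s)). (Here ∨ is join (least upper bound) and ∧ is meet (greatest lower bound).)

c

r ∧ k = r
i ∨ c = c
r ∨ c = c
a ∧ s = s
r ∧ s = h
c ∨ h = c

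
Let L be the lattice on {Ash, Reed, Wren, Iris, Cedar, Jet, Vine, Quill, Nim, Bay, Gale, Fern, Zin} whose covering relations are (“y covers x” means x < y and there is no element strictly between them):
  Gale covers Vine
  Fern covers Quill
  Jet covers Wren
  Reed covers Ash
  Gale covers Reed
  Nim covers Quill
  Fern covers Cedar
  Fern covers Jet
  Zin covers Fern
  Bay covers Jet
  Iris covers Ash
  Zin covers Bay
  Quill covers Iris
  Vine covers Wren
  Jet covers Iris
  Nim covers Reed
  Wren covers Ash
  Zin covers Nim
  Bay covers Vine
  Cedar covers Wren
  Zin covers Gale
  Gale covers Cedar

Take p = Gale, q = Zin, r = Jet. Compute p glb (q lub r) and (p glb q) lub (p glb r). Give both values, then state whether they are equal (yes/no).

q lub r = Zin, so p glb (q lub r) = Gale glb Zin = Gale.
p glb q = Gale and p glb r = Wren, so (p glb q) lub (p glb r) = Gale lub Wren = Gale.
Equal: yes.

Gale; Gale; yes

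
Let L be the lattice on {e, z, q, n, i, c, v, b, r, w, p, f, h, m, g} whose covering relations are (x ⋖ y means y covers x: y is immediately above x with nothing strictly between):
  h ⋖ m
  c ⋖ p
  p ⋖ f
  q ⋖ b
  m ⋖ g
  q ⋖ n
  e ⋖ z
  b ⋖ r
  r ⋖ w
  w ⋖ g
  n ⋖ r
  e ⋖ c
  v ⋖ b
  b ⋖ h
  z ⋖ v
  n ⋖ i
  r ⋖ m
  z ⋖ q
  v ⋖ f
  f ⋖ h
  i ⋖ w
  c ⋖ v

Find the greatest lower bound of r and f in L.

Common lower bounds of {r, f}: c, e, v, z.
The greatest among these is v.

v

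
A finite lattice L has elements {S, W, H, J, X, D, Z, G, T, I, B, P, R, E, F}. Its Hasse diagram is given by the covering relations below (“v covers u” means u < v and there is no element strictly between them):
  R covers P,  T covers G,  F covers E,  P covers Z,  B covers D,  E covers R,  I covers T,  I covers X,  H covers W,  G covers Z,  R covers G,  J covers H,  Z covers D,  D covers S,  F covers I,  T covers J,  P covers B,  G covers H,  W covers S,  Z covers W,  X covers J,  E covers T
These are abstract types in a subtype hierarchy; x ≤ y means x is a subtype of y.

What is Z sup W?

Z

Common upper bounds of {Z, W}: E, F, G, I, P, R, T, Z.
The least among these is Z.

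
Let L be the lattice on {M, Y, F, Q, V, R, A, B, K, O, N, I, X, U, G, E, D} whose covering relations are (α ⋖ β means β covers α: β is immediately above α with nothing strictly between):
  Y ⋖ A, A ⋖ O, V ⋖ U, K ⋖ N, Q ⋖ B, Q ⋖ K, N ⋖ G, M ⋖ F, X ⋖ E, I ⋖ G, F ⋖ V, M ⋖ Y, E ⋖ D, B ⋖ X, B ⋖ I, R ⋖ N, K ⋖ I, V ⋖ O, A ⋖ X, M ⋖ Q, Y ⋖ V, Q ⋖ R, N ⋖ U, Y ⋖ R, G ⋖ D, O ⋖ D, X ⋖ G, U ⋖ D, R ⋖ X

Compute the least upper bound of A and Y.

Common upper bounds of {A, Y}: A, D, E, G, O, X.
The least among these is A.

A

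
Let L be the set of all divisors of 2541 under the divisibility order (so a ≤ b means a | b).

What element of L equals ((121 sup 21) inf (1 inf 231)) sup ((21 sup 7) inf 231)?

121 ∨ 21 = 2541
1 ∧ 231 = 1
2541 ∧ 1 = 1
21 ∨ 7 = 21
21 ∧ 231 = 21
1 ∨ 21 = 21

21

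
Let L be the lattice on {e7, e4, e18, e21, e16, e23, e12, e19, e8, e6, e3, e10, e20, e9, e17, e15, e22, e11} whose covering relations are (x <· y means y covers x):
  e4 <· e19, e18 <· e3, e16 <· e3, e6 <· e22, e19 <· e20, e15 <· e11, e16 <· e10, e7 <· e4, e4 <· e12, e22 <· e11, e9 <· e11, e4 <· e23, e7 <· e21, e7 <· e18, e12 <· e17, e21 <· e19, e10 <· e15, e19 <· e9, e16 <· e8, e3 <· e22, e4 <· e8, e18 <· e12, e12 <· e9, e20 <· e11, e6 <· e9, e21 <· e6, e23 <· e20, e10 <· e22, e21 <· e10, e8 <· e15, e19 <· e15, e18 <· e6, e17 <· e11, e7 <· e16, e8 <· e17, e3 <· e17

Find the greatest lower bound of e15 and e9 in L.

Common lower bounds of {e15, e9}: e19, e21, e4, e7.
The greatest among these is e19.

e19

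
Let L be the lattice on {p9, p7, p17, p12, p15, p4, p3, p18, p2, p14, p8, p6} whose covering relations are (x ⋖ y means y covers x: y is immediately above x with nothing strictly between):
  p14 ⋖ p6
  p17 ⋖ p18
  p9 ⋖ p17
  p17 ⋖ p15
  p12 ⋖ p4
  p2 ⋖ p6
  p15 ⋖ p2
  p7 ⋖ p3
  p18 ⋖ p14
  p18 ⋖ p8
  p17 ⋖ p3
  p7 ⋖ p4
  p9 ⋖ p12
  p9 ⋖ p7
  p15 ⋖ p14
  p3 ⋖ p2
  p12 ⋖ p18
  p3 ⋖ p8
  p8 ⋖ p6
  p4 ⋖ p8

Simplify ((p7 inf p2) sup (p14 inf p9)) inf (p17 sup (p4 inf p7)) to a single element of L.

p7

p7 ∧ p2 = p7
p14 ∧ p9 = p9
p7 ∨ p9 = p7
p4 ∧ p7 = p7
p17 ∨ p7 = p3
p7 ∧ p3 = p7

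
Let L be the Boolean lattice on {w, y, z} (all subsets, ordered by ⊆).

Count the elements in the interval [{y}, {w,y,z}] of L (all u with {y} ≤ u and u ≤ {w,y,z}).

4

The interval [{y}, {w,y,z}] = {{w,y,z}, {w,y}, {y,z}, {y}}, which has 4 elements.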